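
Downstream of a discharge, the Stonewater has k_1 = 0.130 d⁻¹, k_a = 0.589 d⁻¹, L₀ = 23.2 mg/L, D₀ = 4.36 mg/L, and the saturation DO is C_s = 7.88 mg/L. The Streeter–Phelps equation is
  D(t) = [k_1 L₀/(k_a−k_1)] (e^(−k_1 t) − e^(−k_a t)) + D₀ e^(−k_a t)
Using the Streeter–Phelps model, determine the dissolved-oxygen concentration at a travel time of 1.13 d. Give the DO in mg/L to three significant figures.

DO ≈ 3.34 mg/L

k_1 L₀/(k_a−k_1) = 0.130×23.2/(0.589−0.130) = 3.016/0.4590 = 6.571 mg/L.
e^(−k_1 t) = e^(−0.130×1.130) = 0.8634; e^(−k_a t) = e^(−0.589×1.130) = 0.5140.
D = 6.571 × (0.8634 − 0.5140) + 4.36 × 0.5140 = 2.296 + 2.241 = 4.537 mg/L.
DO = C_s − D = 7.88 − 4.537 = 3.343 mg/L.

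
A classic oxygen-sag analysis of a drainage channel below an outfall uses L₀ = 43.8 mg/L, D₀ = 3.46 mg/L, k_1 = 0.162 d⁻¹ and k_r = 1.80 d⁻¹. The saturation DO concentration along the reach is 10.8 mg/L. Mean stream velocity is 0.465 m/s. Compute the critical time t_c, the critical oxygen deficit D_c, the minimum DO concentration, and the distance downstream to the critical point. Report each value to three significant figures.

t_c ≈ 0.491 d; D_c ≈ 3.64 mg/L; min DO ≈ 7.16 mg/L; x_c ≈ 19.7 km

With k_r/k_1 = 11.11 and 1 − D₀(k_r−k_1)/(k_1 L₀) = 0.2013,
t_c = ln(11.11 × 0.2013) / (1.80 − 0.162) = ln(2.236) / 1.638 = 0.8048/1.638 = 0.4913 d.
L(t_c) = L₀ e^(−k_1 t_c) = 43.8 × 0.9235 = 40.45 mg/L, and at the critical point k_r D_c = k_1 L, so D_c = (0.162/1.80) × 40.45 = 3.640 mg/L.
Minimum DO = C_s − D_c = 10.8 − 3.640 = 7.160 mg/L.
x_c = v t_c = 0.465 m/s × 0.4913 d × 86400 s/d = 19740 m ≈ 19.7 km.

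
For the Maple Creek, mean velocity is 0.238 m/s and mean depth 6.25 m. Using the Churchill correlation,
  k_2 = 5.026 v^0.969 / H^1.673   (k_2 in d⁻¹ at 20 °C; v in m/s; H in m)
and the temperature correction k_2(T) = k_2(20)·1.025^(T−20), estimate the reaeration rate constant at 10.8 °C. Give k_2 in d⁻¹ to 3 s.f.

k_2(20) = 5.026 × 0.238^0.969 / 6.25^1.673 = 5.026 × 0.2488 / 21.45 = 0.05829 d⁻¹.
k_2(10.8) = 0.05829 × 1.025^(10.8−20) = 0.05829 × 0.7968 = 0.04645 d⁻¹.

k_2 ≈ 0.0464 d⁻¹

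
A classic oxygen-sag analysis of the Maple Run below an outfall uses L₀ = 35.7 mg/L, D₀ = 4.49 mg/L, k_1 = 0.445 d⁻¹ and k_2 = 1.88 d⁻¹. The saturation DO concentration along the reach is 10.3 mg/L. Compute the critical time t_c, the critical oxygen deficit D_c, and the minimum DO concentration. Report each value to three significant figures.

t_c ≈ 0.642 d; D_c ≈ 6.35 mg/L; min DO ≈ 3.95 mg/L

t_c = [1/(k_2−k_1)] ln[(k_2/k_1)(1 − D₀(k_2−k_1)/(k_1 L₀))]
= [1/(1.88−0.445)] ln[(1.88/0.445)(1 − 4.49×1.435/(0.445×35.7))]
= (1/1.435) ln[4.225 × 0.5944] = 0.6969 × ln(2.511) = 0.6969 × 0.9208 = 0.6417 d.
L(t_c) = L₀ e^(−k_1 t_c) = 35.7 × 0.7516 = 26.83 mg/L, and at the critical point k_2 D_c = k_1 L, so D_c = (0.445/1.88) × 26.83 = 6.351 mg/L.
Minimum DO = C_s − D_c = 10.3 − 6.351 = 3.949 mg/L.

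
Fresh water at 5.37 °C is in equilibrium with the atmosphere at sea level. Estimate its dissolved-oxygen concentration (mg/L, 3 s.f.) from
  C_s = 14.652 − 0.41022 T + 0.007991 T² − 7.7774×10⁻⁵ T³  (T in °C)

C_s ≈ 12.7 mg/L

C_s = 14.652 − 0.41022×5.37 + 0.007991×5.37² − 7.7774×10⁻⁵×5.37³ = 12.67 mg/L.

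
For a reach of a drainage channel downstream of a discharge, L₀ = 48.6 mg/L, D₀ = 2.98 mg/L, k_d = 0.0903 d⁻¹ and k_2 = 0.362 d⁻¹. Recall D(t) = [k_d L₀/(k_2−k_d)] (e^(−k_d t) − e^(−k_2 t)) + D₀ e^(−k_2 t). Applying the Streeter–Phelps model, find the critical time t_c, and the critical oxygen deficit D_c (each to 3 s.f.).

t_c ≈ 4.36 d; D_c ≈ 8.18 mg/L

With k_2/k_d = 4.009 and 1 − D₀(k_2−k_d)/(k_d L₀) = 0.8155,
t_c = ln(4.009 × 0.8155) / (0.362 − 0.0903) = ln(3.269) / 0.2717 = 1.185/0.2717 = 4.360 d.
D_c = (k_d/k_2) L₀ e^(−k_d t_c) = (0.0903/0.362) × 48.6 × e^(−0.0903×4.360) = 0.2494 × 48.6 × 0.6746 = 8.178 mg/L.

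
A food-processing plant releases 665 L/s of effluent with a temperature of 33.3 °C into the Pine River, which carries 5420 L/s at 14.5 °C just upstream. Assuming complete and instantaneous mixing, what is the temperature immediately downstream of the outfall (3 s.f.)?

16.6 °C

Flow-weighted mixing: C = (Q_r C_r + Q_w C_w)/(Q_r + Q_w)
= (5420×14.5 + 665×33.3)/(5420 + 665) = 100700/6085 = 16.55 °C.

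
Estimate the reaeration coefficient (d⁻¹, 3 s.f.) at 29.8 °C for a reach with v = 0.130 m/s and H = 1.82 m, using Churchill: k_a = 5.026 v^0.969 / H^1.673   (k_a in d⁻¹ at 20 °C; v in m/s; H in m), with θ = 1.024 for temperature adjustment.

k_a(20) = 5.026 × 0.130^0.969 / 1.82^1.673 = 5.026 × 0.1385 / 2.723 = 0.2556 d⁻¹.
k_a(29.8) = 0.2556 × 1.024^(29.8−20) = 0.2556 × 1.262 = 0.3225 d⁻¹.

k_a ≈ 0.322 d⁻¹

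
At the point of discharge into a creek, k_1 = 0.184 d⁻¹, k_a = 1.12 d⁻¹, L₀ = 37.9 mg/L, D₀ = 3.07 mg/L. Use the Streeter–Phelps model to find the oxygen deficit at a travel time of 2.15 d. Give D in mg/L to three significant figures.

D ≈ 4.62 mg/L

k_1 L₀/(k_a−k_1) = 0.184×37.9/(1.12−0.184) = 6.974/0.9360 = 7.450 mg/L.
e^(−k_1 t) = e^(−0.184×2.150) = 0.6733; e^(−k_a t) = e^(−1.12×2.150) = 0.09000.
D = 7.450 × (0.6733 − 0.09000) + 3.07 × 0.09000 = 4.346 + 0.2763 = 4.622 mg/L.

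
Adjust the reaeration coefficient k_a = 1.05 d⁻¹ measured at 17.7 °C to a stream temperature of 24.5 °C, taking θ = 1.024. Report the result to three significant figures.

k_a ≈ 1.23 d⁻¹

k_a(T₂) = k_a(T₁) · θ^(T₂−T₁) = 1.05 × 1.024^(24.5−17.7)
= 1.05 × 1.024^6.80 = 1.05 × 1.175 = 1.234 d⁻¹.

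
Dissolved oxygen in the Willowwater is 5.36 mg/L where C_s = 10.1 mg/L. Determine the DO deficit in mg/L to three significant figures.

D ≈ 4.74 mg/L

D = C_s − C = 10.1 − 5.36 = 4.74 mg/L.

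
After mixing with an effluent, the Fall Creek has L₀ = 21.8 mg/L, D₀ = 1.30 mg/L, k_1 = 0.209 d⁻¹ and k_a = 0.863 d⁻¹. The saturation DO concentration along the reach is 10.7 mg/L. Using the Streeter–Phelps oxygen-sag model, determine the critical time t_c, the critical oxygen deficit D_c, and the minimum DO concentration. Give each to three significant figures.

At the critical point dD/dt = 0, so k_1 L₀ e^(−k_1 t) = k_a D. Substituting D(t) from the Streeter–Phelps equation and solving for t gives
t_c = ln[(k_a/k_1)(1 − D₀(k_a−k_1)/(k_1 L₀))] / (k_a−k_1).
Here k_a−k_1 = 0.6540 d⁻¹ and 1 − D₀(k_a−k_1)/(k_1 L₀) = 1 − 1.30×0.6540/(0.209×21.8) = 0.8134, so
t_c = ln(4.129 × 0.8134) / 0.6540 = 1.212 / 0.6540 = 1.853 d.
L(t_c) = L₀ e^(−k_1 t_c) = 21.8 × 0.6790 = 14.80 mg/L, and at the critical point k_a D_c = k_1 L, so D_c = (0.209/0.863) × 14.80 = 3.585 mg/L.
Minimum DO = C_s − D_c = 10.7 − 3.585 = 7.115 mg/L.

t_c ≈ 1.85 d; D_c ≈ 3.58 mg/L; min DO ≈ 7.12 mg/L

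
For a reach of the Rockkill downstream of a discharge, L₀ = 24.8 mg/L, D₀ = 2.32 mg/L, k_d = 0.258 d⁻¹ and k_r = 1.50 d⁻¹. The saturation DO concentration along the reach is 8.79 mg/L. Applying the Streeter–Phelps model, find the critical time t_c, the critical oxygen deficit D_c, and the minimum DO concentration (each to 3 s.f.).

t_c ≈ 0.935 d; D_c ≈ 3.35 mg/L; min DO ≈ 5.44 mg/L

With k_r/k_d = 5.814 and 1 − D₀(k_r−k_d)/(k_d L₀) = 0.5497,
t_c = ln(5.814 × 0.5497) / (1.50 − 0.258) = ln(3.196) / 1.242 = 1.162/1.242 = 0.9354 d.
L(t_c) = L₀ e^(−k_d t_c) = 24.8 × 0.7856 = 19.48 mg/L, and at the critical point k_r D_c = k_d L, so D_c = (0.258/1.50) × 19.48 = 3.351 mg/L.
Minimum DO = C_s − D_c = 8.79 − 3.351 = 5.439 mg/L.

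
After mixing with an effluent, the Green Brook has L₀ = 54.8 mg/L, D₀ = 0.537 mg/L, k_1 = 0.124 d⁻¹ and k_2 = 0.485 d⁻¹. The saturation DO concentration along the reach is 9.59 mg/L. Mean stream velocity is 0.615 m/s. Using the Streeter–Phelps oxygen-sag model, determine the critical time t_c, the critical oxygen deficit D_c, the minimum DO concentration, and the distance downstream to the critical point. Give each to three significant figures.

t_c = [1/(k_2−k_1)] ln[(k_2/k_1)(1 − D₀(k_2−k_1)/(k_1 L₀))]
= [1/(0.485−0.124)] ln[(0.485/0.124)(1 − 0.537×0.3610/(0.124×54.8))]
= (1/0.3610) ln[3.911 × 0.9715] = 2.770 × ln(3.800) = 2.770 × 1.335 = 3.698 d.
D_c = (k_1/k_2) L₀ e^(−k_1 t_c) = (0.124/0.485) × 54.8 × e^(−0.124×3.698) = 0.2557 × 54.8 × 0.6322 = 8.858 mg/L.
Minimum DO = C_s − D_c = 9.59 − 8.858 = 0.7323 mg/L.
x_c = v t_c = 0.615 m/s × 3.698 d × 86400 s/d = 196500 m ≈ 196 km.

t_c ≈ 3.70 d; D_c ≈ 8.86 mg/L; min DO ≈ 0.732 mg/L; x_c ≈ 196 km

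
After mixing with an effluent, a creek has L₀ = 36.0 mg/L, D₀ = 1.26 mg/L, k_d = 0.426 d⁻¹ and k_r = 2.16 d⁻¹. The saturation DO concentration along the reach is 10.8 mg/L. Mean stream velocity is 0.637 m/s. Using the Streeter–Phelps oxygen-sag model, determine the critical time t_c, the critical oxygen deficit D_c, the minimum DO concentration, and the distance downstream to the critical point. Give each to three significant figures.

t_c ≈ 0.848 d; D_c ≈ 4.95 mg/L; min DO ≈ 5.85 mg/L; x_c ≈ 46.6 km

With k_r/k_d = 5.070 and 1 − D₀(k_r−k_d)/(k_d L₀) = 0.8575,
t_c = ln(5.070 × 0.8575) / (2.16 − 0.426) = ln(4.348) / 1.734 = 1.470/1.734 = 0.8476 d.
D_c = (k_d/k_r) L₀ e^(−k_d t_c) = (0.426/2.16) × 36.0 × e^(−0.426×0.8476) = 0.1972 × 36.0 × 0.6969 = 4.948 mg/L.
Minimum DO = C_s − D_c = 10.8 − 4.948 = 5.852 mg/L.
x_c = v t_c = 0.637 m/s × 0.8476 d × 86400 s/d = 46650 m ≈ 46.6 km.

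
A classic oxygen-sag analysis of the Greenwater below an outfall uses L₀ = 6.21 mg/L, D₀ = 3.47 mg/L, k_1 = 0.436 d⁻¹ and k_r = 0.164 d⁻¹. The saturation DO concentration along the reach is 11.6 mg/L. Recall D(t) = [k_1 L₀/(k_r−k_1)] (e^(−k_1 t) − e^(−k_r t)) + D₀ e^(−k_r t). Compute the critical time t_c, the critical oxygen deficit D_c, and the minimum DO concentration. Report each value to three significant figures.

At the critical point dD/dt = 0, so k_1 L₀ e^(−k_1 t) = k_r D. Substituting D(t) from the Streeter–Phelps equation and solving for t gives
t_c = ln[(k_r/k_1)(1 − D₀(k_r−k_1)/(k_1 L₀))] / (k_r−k_1).
Here k_r−k_1 = -0.2720 d⁻¹ and 1 − D₀(k_r−k_1)/(k_1 L₀) = 1 − 3.47×-0.2720/(0.436×6.21) = 1.349, so
t_c = ln(0.3761 × 1.349) / -0.2720 = -0.6787 / -0.2720 = 2.495 d.
L(t_c) = L₀ e^(−k_1 t_c) = 6.21 × 0.3369 = 2.092 mg/L, and at the critical point k_r D_c = k_1 L, so D_c = (0.436/0.164) × 2.092 = 5.562 mg/L.
Minimum DO = C_s − D_c = 11.6 − 5.562 = 6.038 mg/L.

t_c ≈ 2.50 d; D_c ≈ 5.56 mg/L; min DO ≈ 6.04 mg/L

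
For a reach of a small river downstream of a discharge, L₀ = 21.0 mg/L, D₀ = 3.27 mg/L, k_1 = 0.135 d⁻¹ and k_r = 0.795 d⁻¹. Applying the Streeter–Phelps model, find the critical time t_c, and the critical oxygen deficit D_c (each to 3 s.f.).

t_c = [1/(k_r−k_1)] ln[(k_r/k_1)(1 − D₀(k_r−k_1)/(k_1 L₀))]
= [1/(0.795−0.135)] ln[(0.795/0.135)(1 − 3.27×0.6600/(0.135×21.0))]
= (1/0.6600) ln[5.889 × 0.2387] = 1.515 × ln(1.406) = 1.515 × 0.3406 = 0.5161 d.
D_c = (k_1/k_r) L₀ e^(−k_1 t_c) = (0.135/0.795) × 21.0 × e^(−0.135×0.5161) = 0.1698 × 21.0 × 0.9327 = 3.326 mg/L.

t_c ≈ 0.516 d; D_c ≈ 3.33 mg/L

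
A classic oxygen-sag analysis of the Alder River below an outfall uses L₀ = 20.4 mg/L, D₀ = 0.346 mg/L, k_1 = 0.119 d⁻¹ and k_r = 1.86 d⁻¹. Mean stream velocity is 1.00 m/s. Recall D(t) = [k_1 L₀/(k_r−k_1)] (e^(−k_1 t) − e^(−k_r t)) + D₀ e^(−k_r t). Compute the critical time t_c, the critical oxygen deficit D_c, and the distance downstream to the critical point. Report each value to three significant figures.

With k_r/k_1 = 15.63 and 1 − D₀(k_r−k_1)/(k_1 L₀) = 0.7519,
t_c = ln(15.63 × 0.7519) / (1.86 − 0.119) = ln(11.75) / 1.741 = 2.464/1.741 = 1.415 d.
D_c = (k_1/k_r) L₀ e^(−k_1 t_c) = (0.119/1.86) × 20.4 × e^(−0.119×1.415) = 0.06398 × 20.4 × 0.8450 = 1.103 mg/L.
x_c = v t_c = 1.00 m/s × 1.415 d × 86400 s/d = 122300 m ≈ 122 km.

t_c ≈ 1.42 d; D_c ≈ 1.10 mg/L; x_c ≈ 122 km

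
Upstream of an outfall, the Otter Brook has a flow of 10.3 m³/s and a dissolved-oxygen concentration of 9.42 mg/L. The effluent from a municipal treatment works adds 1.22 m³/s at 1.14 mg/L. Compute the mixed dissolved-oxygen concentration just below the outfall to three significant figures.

Flow-weighted mixing: C = (Q_r C_r + Q_w C_w)/(Q_r + Q_w)
= (10.3×9.42 + 1.22×1.14)/(10.3 + 1.22) = 98.42/11.52 = 8.543 mg/L.

8.54 mg/L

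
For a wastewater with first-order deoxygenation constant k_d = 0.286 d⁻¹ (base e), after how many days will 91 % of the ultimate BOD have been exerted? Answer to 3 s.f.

y/L₀ = 1 − e^(−k_d t) = 0.91 ⇒ e^(−k_d t) = 0.0900
t = −ln(0.0900) / 0.286 = 2.408 / 0.286 = 8.419 d.

t ≈ 8.42 d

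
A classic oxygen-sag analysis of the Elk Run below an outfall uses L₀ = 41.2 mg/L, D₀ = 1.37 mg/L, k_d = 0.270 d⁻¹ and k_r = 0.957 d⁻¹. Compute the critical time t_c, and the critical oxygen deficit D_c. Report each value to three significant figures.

At the critical point dD/dt = 0, so k_d L₀ e^(−k_d t) = k_r D. Substituting D(t) from the Streeter–Phelps equation and solving for t gives
t_c = ln[(k_r/k_d)(1 − D₀(k_r−k_d)/(k_d L₀))] / (k_r−k_d).
Here k_r−k_d = 0.6870 d⁻¹ and 1 − D₀(k_r−k_d)/(k_d L₀) = 1 − 1.37×0.6870/(0.270×41.2) = 0.9154, so
t_c = ln(3.544 × 0.9154) / 0.6870 = 1.177 / 0.6870 = 1.713 d.
D_c = (k_d/k_r) L₀ e^(−k_d t_c) = (0.270/0.957) × 41.2 × e^(−0.270×1.713) = 0.2821 × 41.2 × 0.6297 = 7.319 mg/L.

t_c ≈ 1.71 d; D_c ≈ 7.32 mg/L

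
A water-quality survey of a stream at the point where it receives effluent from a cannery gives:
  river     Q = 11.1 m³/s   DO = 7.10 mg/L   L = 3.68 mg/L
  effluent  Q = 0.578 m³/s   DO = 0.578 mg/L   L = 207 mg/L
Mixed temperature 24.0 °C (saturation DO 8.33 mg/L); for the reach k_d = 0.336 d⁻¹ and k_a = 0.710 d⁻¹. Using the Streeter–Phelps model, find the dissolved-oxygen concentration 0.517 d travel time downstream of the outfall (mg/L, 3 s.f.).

DO ≈ 5.43 mg/L

Mixed DO = (11.1×7.10 + 0.578×0.578)/(11.1+0.578) = 79.14/11.68 = 6.777 mg/L.
Mixed L₀ = (11.1×3.68 + 0.578×207)/(11.68) = 160.5/11.68 = 13.74 mg/L.
Initial deficit D₀ = C_s − DO₀ = 8.33 − 6.777 = 1.553 mg/L.
D(0.517) = [0.336×13.74/(0.710−0.336)](e^(−0.336×0.517) − e^(−0.710×0.517)) + 1.553 e^(−0.710×0.517)
= 12.35 × (0.8405 − 0.6928) + 1.553 × 0.6928 = 2.900 mg/L.
DO = 8.33 − 2.900 = 5.430 mg/L.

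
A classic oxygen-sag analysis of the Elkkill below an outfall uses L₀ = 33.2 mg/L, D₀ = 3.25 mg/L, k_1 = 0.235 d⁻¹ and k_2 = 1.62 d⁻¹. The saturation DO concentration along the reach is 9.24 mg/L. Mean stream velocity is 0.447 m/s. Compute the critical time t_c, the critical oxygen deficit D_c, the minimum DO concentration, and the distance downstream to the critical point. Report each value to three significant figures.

t_c ≈ 0.773 d; D_c ≈ 4.02 mg/L; min DO ≈ 5.22 mg/L; x_c ≈ 29.8 km

At the critical point dD/dt = 0, so k_1 L₀ e^(−k_1 t) = k_2 D. Substituting D(t) from the Streeter–Phelps equation and solving for t gives
t_c = ln[(k_2/k_1)(1 − D₀(k_2−k_1)/(k_1 L₀))] / (k_2−k_1).
Here k_2−k_1 = 1.385 d⁻¹ and 1 − D₀(k_2−k_1)/(k_1 L₀) = 1 − 3.25×1.385/(0.235×33.2) = 0.4231, so
t_c = ln(6.894 × 0.4231) / 1.385 = 1.070 / 1.385 = 0.7728 d.
L(t_c) = L₀ e^(−k_1 t_c) = 33.2 × 0.8339 = 27.69 mg/L, and at the critical point k_2 D_c = k_1 L, so D_c = (0.235/1.62) × 27.69 = 4.016 mg/L.
Minimum DO = C_s − D_c = 9.24 − 4.016 = 5.224 mg/L.
x_c = v t_c = 0.447 m/s × 0.7728 d × 86400 s/d = 29850 m ≈ 29.8 km.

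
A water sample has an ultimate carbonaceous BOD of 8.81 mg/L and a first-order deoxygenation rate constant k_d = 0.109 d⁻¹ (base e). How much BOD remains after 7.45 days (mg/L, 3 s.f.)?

L_t = L₀ e^(−k_d t) = 8.81 × e^(−0.109×7.45) = 8.81 × 0.4439 = 3.911 mg/L.

L ≈ 3.91 mg/L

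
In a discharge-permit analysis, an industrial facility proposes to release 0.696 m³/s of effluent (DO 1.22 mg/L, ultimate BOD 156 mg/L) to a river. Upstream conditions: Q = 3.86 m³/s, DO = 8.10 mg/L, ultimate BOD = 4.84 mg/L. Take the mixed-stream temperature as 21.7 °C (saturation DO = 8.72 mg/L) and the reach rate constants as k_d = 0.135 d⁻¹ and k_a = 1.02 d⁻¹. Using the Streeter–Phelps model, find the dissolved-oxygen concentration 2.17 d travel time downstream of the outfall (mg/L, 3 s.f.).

DO ≈ 5.82 mg/L

Mixed DO = (3.86×8.10 + 0.696×1.22)/(3.86+0.696) = 32.12/4.556 = 7.049 mg/L.
Mixed L₀ = (3.86×4.84 + 0.696×156)/(4.556) = 127.3/4.556 = 27.93 mg/L.
Initial deficit D₀ = C_s − DO₀ = 8.72 − 7.049 = 1.671 mg/L.
D(2.17) = [0.135×27.93/(1.02−0.135)](e^(−0.135×2.17) − e^(−1.02×2.17)) + 1.671 e^(−1.02×2.17)
= 4.261 × (0.7461 − 0.1093) + 1.671 × 0.1093 = 2.896 mg/L.
DO = 8.72 − 2.896 = 5.824 mg/L.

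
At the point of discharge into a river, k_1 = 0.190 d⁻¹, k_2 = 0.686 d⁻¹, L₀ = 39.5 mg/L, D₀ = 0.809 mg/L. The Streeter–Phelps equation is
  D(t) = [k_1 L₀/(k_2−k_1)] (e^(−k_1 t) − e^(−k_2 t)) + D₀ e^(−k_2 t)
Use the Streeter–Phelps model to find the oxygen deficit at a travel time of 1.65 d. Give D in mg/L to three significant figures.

k_1 L₀/(k_2−k_1) = 0.190×39.5/(0.686−0.190) = 7.505/0.4960 = 15.13 mg/L.
e^(−k_1 t) = e^(−0.190×1.650) = 0.7309; e^(−k_2 t) = e^(−0.686×1.650) = 0.3224.
D = 15.13 × (0.7309 − 0.3224) + 0.809 × 0.3224 = 6.180 + 0.2608 = 6.441 mg/L.

D ≈ 6.44 mg/L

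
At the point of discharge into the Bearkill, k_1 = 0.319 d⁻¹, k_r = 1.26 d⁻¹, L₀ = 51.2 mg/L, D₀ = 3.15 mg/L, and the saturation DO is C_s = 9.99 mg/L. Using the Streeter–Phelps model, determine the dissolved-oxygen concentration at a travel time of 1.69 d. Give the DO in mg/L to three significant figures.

k_1 L₀/(k_r−k_1) = 0.319×51.2/(1.26−0.319) = 16.33/0.9410 = 17.36 mg/L.
e^(−k_1 t) = e^(−0.319×1.690) = 0.5833; e^(−k_r t) = e^(−1.26×1.690) = 0.1189.
D = 17.36 × (0.5833 − 0.1189) + 3.15 × 0.1189 = 8.060 + 0.3746 = 8.434 mg/L.
DO = C_s − D = 9.99 − 8.434 = 1.556 mg/L.

DO ≈ 1.56 mg/L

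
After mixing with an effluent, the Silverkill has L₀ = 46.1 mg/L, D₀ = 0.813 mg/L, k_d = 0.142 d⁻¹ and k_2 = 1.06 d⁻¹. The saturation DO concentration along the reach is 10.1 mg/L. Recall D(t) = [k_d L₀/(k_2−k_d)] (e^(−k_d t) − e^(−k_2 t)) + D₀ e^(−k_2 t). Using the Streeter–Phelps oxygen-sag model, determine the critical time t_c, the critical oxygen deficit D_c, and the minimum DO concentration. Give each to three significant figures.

At the critical point dD/dt = 0, so k_d L₀ e^(−k_d t) = k_2 D. Substituting D(t) from the Streeter–Phelps equation and solving for t gives
t_c = ln[(k_2/k_d)(1 − D₀(k_2−k_d)/(k_d L₀))] / (k_2−k_d).
Here k_2−k_d = 0.9180 d⁻¹ and 1 − D₀(k_2−k_d)/(k_d L₀) = 1 − 0.813×0.9180/(0.142×46.1) = 0.8860, so
t_c = ln(7.465 × 0.8860) / 0.9180 = 1.889 / 0.9180 = 2.058 d.
L(t_c) = L₀ e^(−k_d t_c) = 46.1 × 0.7466 = 34.42 mg/L, and at the critical point k_2 D_c = k_d L, so D_c = (0.142/1.06) × 34.42 = 4.611 mg/L.
Minimum DO = C_s − D_c = 10.1 − 4.611 = 5.489 mg/L.

t_c ≈ 2.06 d; D_c ≈ 4.61 mg/L; min DO ≈ 5.49 mg/L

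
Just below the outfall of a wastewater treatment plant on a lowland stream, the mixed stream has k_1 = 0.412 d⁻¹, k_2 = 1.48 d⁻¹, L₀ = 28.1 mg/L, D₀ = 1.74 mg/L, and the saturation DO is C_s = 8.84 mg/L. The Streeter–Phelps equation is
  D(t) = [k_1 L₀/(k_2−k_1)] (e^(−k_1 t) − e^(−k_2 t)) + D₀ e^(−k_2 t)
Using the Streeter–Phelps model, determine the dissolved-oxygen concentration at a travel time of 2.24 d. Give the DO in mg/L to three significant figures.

DO ≈ 4.86 mg/L

k_1 L₀/(k_2−k_1) = 0.412×28.1/(1.48−0.412) = 11.58/1.068 = 10.84 mg/L.
e^(−k_1 t) = e^(−0.412×2.240) = 0.3974; e^(−k_2 t) = e^(−1.48×2.240) = 0.03633.
D = 10.84 × (0.3974 − 0.03633) + 1.74 × 0.03633 = 3.914 + 0.06321 = 3.977 mg/L.
DO = C_s − D = 8.84 − 3.977 = 4.863 mg/L.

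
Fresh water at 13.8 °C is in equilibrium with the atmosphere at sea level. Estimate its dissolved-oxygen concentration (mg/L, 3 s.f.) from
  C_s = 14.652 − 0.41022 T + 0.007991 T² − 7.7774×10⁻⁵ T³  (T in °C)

C_s ≈ 10.3 mg/L

C_s = 14.652 − 0.41022×13.8 + 0.007991×13.8² − 7.7774×10⁻⁵×13.8³ = 10.31 mg/L.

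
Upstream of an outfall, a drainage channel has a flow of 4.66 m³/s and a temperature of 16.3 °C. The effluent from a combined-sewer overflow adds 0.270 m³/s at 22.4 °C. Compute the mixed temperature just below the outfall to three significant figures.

16.6 °C

Flow-weighted mixing: C = (Q_r C_r + Q_w C_w)/(Q_r + Q_w)
= (4.66×16.3 + 0.270×22.4)/(4.66 + 0.270) = 82.01/4.930 = 16.63 °C.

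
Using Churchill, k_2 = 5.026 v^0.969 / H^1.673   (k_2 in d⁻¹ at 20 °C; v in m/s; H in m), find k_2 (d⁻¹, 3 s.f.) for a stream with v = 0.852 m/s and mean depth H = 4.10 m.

k_2 ≈ 0.406 d⁻¹

k_2 = 5.026 × 0.852^0.969 / 4.10^1.673 = 5.026 × 0.8562 / 10.60 = 0.4061 d⁻¹.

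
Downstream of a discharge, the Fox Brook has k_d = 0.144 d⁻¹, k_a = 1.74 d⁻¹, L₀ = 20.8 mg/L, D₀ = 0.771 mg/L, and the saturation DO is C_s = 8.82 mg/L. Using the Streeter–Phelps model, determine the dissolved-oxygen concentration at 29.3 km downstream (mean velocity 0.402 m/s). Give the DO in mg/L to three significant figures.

DO ≈ 7.41 mg/L

Travel time t = x/v = 29.3 km / (0.402 m/s) = 29300 m / 0.402 m/s = 72890 s = 0.8436 d.
k_d L₀/(k_a−k_d) = 0.144×20.8/(1.74−0.144) = 2.995/1.596 = 1.877 mg/L.
e^(−k_d t) = e^(−0.144×0.8436) = 0.8856; e^(−k_a t) = e^(−1.74×0.8436) = 0.2304.
D = 1.877 × (0.8856 − 0.2304) + 0.771 × 0.2304 = 1.230 + 0.1777 = 1.407 mg/L.
DO = C_s − D = 8.82 − 1.407 = 7.413 mg/L.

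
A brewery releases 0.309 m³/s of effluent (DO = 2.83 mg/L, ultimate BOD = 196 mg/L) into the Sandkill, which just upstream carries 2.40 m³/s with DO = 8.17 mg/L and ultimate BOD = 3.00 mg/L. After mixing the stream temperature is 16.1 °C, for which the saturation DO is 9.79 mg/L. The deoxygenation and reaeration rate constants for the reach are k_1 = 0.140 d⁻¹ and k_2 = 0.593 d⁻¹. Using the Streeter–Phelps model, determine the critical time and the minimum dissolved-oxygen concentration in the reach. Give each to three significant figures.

Mixed DO = (2.40×8.17 + 0.309×2.83)/(2.40+0.309) = 20.48/2.709 = 7.561 mg/L.
Mixed L₀ = (2.40×3.00 + 0.309×196)/(2.709) = 67.76/2.709 = 25.01 mg/L.
Initial deficit D₀ = C_s − DO₀ = 9.79 − 7.561 = 2.229 mg/L.
t_c = (1/0.4530) ln[(0.593/0.140)(1 − 2.229×0.4530/(0.140×25.01))] = 2.208 × ln(3.014) = 2.436 d.
D_c = (0.140/0.593) × 25.01 × e^(−0.140×2.436) = 0.2361 × 25.01 × 0.7111 = 4.199 mg/L.
Minimum DO = 9.79 − 4.199 = 5.591 mg/L.

t_c ≈ 2.44 d; minimum DO ≈ 5.59 mg/L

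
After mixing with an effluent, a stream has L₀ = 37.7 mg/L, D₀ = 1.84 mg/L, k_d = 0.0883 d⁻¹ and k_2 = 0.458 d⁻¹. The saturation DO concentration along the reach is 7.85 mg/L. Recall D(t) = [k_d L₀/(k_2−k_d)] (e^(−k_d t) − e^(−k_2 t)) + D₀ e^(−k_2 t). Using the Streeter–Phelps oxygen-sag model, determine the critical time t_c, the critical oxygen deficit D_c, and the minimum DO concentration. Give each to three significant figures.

t_c ≈ 3.83 d; D_c ≈ 5.18 mg/L; min DO ≈ 2.67 mg/L

With k_2/k_d = 5.187 and 1 − D₀(k_2−k_d)/(k_d L₀) = 0.7957,
t_c = ln(5.187 × 0.7957) / (0.458 − 0.0883) = ln(4.127) / 0.3697 = 1.418/0.3697 = 3.834 d.
D_c = (k_d/k_2) L₀ e^(−k_d t_c) = (0.0883/0.458) × 37.7 × e^(−0.0883×3.834) = 0.1928 × 37.7 × 0.7128 = 5.181 mg/L.
Minimum DO = C_s − D_c = 7.85 − 5.181 = 2.669 mg/L.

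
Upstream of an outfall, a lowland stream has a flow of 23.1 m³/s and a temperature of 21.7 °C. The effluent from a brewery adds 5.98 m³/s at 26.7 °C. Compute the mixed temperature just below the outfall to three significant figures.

Flow-weighted mixing: C = (Q_r C_r + Q_w C_w)/(Q_r + Q_w)
= (23.1×21.7 + 5.98×26.7)/(23.1 + 5.98) = 660.9/29.08 = 22.73 °C.

22.7 °C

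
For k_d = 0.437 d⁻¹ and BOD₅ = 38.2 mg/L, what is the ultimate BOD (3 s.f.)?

BOD₅ = L₀(1 − e^(−5k_d)) ⇒ L₀ = BOD₅ / (1 − e^(−5×0.437))
= 38.2 / (1 − 0.1125) = 38.2 / 0.8875 = 43.04 mg/L.

L₀ ≈ 43.0 mg/L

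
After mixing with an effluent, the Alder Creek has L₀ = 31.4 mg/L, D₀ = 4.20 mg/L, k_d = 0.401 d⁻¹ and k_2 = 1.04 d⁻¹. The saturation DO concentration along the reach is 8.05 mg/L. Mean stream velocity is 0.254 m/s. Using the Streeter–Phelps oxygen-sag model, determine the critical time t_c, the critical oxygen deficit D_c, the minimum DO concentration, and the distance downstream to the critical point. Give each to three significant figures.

With k_2/k_d = 2.594 and 1 − D₀(k_2−k_d)/(k_d L₀) = 0.7869,
t_c = ln(2.594 × 0.7869) / (1.04 − 0.401) = ln(2.041) / 0.6390 = 0.7133/0.6390 = 1.116 d.
D_c = (k_d/k_2) L₀ e^(−k_d t_c) = (0.401/1.04) × 31.4 × e^(−0.401×1.116) = 0.3856 × 31.4 × 0.6391 = 7.738 mg/L.
Minimum DO = C_s − D_c = 8.05 − 7.738 = 0.3118 mg/L.
x_c = v t_c = 0.254 m/s × 1.116 d × 86400 s/d = 24500 m ≈ 24.5 km.

t_c ≈ 1.12 d; D_c ≈ 7.74 mg/L; min DO ≈ 0.312 mg/L; x_c ≈ 24.5 km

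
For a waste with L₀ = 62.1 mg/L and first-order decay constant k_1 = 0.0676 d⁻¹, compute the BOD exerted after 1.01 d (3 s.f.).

y_t = L₀(1 − e^(−k_1 t)) = 62.1 × (1 − e^(−0.0676×1.01))
= 62.1 × (1 − 0.9340) = 62.1 × 0.06600 = 4.098 mg/L.

y ≈ 4.10 mg/L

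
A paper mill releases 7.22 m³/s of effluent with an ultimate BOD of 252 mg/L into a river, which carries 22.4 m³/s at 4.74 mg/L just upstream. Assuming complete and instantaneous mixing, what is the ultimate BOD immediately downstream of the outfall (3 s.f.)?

Flow-weighted mixing: C = (Q_r C_r + Q_w C_w)/(Q_r + Q_w)
= (22.4×4.74 + 7.22×252)/(22.4 + 7.22) = 1926/29.62 = 65.01 mg/L.

65.0 mg/L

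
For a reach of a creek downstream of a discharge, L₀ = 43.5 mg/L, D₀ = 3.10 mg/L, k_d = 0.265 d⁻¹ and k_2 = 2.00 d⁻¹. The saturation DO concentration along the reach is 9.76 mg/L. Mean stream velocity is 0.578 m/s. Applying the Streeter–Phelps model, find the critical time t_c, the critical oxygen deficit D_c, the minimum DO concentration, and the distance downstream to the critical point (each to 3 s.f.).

With k_2/k_d = 7.547 and 1 − D₀(k_2−k_d)/(k_d L₀) = 0.5334,
t_c = ln(7.547 × 0.5334) / (2.00 − 0.265) = ln(4.026) / 1.735 = 1.393/1.735 = 0.8027 d.
D_c = (k_d/k_2) L₀ e^(−k_d t_c) = (0.265/2.00) × 43.5 × e^(−0.265×0.8027) = 0.1325 × 43.5 × 0.8084 = 4.659 mg/L.
Minimum DO = C_s − D_c = 9.76 − 4.659 = 5.101 mg/L.
x_c = v t_c = 0.578 m/s × 0.8027 d × 86400 s/d = 40090 m ≈ 40.1 km.

t_c ≈ 0.803 d; D_c ≈ 4.66 mg/L; min DO ≈ 5.10 mg/L; x_c ≈ 40.1 km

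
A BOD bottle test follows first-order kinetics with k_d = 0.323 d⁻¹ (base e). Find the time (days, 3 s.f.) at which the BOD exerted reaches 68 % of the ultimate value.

t ≈ 3.53 d

y/L₀ = 1 − e^(−k_d t) = 0.68 ⇒ e^(−k_d t) = 0.320
t = −ln(0.320) / 0.323 = 1.139 / 0.323 = 3.528 d.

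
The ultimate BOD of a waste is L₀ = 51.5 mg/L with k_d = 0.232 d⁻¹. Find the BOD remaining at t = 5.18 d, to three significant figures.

L ≈ 15.5 mg/L

L_t = L₀ e^(−k_d t) = 51.5 × e^(−0.232×5.18) = 51.5 × 0.3007 = 15.48 mg/L.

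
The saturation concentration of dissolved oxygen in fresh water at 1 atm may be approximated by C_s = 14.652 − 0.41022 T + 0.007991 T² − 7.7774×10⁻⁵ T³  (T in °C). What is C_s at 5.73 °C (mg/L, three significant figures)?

C_s = 14.652 − 0.41022×5.73 + 0.007991×5.73² − 7.7774×10⁻⁵×5.73³ = 12.55 mg/L.

C_s ≈ 12.5 mg/L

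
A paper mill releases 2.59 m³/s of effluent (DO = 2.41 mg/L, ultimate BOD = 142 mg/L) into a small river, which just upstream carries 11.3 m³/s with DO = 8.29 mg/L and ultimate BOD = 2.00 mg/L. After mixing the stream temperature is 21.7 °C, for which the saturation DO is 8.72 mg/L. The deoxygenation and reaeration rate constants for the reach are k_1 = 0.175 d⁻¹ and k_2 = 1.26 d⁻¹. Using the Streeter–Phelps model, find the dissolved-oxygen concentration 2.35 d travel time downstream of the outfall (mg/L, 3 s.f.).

DO ≈ 5.87 mg/L

Mixed DO = (11.3×8.29 + 2.59×2.41)/(11.3+2.59) = 99.92/13.89 = 7.194 mg/L.
Mixed L₀ = (11.3×2.00 + 2.59×142)/(13.89) = 390.4/13.89 = 28.11 mg/L.
Initial deficit D₀ = C_s − DO₀ = 8.72 − 7.194 = 1.526 mg/L.
D(2.35) = [0.175×28.11/(1.26−0.175)](e^(−0.175×2.35) − e^(−1.26×2.35)) + 1.526 e^(−1.26×2.35)
= 4.533 × (0.6628 − 0.05177) + 1.526 × 0.05177 = 2.849 mg/L.
DO = 8.72 − 2.849 = 5.871 mg/L.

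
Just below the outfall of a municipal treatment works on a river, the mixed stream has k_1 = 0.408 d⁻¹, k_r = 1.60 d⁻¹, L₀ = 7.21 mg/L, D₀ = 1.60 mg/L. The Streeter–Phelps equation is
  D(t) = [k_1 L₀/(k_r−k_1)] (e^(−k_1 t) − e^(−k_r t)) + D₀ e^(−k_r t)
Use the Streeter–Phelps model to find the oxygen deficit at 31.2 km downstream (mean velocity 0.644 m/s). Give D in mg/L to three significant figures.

D ≈ 1.61 mg/L

Travel time t = x/v = 31.2 km / (0.644 m/s) = 31200 m / 0.644 m/s = 48450 s = 0.5607 d.
k_1 L₀/(k_r−k_1) = 0.408×7.21/(1.60−0.408) = 2.942/1.192 = 2.468 mg/L.
e^(−k_1 t) = e^(−0.408×0.5607) = 0.7955; e^(−k_r t) = e^(−1.60×0.5607) = 0.4077.
D = 2.468 × (0.7955 − 0.4077) + 1.60 × 0.4077 = 0.9570 + 0.6524 = 1.609 mg/L.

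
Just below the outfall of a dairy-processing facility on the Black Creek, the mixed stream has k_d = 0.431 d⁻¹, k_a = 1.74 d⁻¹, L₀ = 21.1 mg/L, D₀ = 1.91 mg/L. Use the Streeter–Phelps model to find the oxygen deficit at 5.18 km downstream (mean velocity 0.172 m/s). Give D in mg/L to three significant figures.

D ≈ 3.23 mg/L

Travel time t = x/v = 5.18 km / (0.172 m/s) = 5180 m / 0.172 m/s = 30120 s = 0.3486 d.
k_d L₀/(k_a−k_d) = 0.431×21.1/(1.74−0.431) = 9.094/1.309 = 6.947 mg/L.
e^(−k_d t) = e^(−0.431×0.3486) = 0.8605; e^(−k_a t) = e^(−1.74×0.3486) = 0.5453.
D = 6.947 × (0.8605 − 0.5453) + 1.91 × 0.5453 = 2.190 + 1.041 = 3.232 mg/L.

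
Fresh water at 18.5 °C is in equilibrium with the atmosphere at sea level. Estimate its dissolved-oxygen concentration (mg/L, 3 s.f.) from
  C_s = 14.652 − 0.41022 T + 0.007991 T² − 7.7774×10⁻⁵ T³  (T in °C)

C_s = 14.652 − 0.41022×18.5 + 0.007991×18.5² − 7.7774×10⁻⁵×18.5³ = 9.305 mg/L.

C_s ≈ 9.31 mg/L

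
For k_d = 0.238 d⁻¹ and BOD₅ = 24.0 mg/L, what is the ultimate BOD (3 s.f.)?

BOD₅ = L₀(1 − e^(−5k_d)) ⇒ L₀ = BOD₅ / (1 − e^(−5×0.238))
= 24.0 / (1 − 0.3042) = 24.0 / 0.6958 = 34.49 mg/L.

L₀ ≈ 34.5 mg/L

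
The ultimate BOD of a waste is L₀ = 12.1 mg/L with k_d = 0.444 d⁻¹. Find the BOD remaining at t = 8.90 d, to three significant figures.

L_t = L₀ e^(−k_d t) = 12.1 × e^(−0.444×8.90) = 12.1 × 0.01922 = 0.2326 mg/L.

L ≈ 0.233 mg/L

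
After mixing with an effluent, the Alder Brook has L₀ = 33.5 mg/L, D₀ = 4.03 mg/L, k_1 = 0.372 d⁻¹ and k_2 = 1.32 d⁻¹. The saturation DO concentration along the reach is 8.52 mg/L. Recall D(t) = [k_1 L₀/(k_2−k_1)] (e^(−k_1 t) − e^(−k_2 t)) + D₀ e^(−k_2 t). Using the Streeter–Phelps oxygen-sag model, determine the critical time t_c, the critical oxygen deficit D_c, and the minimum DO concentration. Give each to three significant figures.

At the critical point dD/dt = 0, so k_1 L₀ e^(−k_1 t) = k_2 D. Substituting D(t) from the Streeter–Phelps equation and solving for t gives
t_c = ln[(k_2/k_1)(1 − D₀(k_2−k_1)/(k_1 L₀))] / (k_2−k_1).
Here k_2−k_1 = 0.9480 d⁻¹ and 1 − D₀(k_2−k_1)/(k_1 L₀) = 1 − 4.03×0.9480/(0.372×33.5) = 0.6934, so
t_c = ln(3.548 × 0.6934) / 0.9480 = 0.9004 / 0.9480 = 0.9498 d.
D_c = (k_1/k_2) L₀ e^(−k_1 t_c) = (0.372/1.32) × 33.5 × e^(−0.372×0.9498) = 0.2818 × 33.5 × 0.7024 = 6.631 mg/L.
Minimum DO = C_s − D_c = 8.52 − 6.631 = 1.889 mg/L.

t_c ≈ 0.950 d; D_c ≈ 6.63 mg/L; min DO ≈ 1.89 mg/L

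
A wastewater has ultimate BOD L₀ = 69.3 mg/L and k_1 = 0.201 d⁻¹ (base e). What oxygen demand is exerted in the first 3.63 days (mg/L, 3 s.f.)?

y ≈ 35.9 mg/L

y_t = L₀(1 − e^(−k_1 t)) = 69.3 × (1 − e^(−0.201×3.63))
= 69.3 × (1 − 0.4821) = 69.3 × 0.5179 = 35.89 mg/L.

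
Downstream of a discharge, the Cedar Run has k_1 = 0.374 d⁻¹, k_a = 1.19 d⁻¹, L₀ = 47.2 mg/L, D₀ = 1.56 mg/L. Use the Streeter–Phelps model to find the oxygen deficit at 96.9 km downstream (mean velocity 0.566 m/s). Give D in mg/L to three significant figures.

Travel time t = x/v = 96.9 km / (0.566 m/s) = 96900 m / 0.566 m/s = 171200 s = 1.981 d.
k_1 L₀/(k_a−k_1) = 0.374×47.2/(1.19−0.374) = 17.65/0.8160 = 21.63 mg/L.
e^(−k_1 t) = e^(−0.374×1.981) = 0.4766; e^(−k_a t) = e^(−1.19×1.981) = 0.09461.
D = 21.63 × (0.4766 − 0.09461) + 1.56 × 0.09461 = 8.264 + 0.1476 = 8.411 mg/L.

D ≈ 8.41 mg/L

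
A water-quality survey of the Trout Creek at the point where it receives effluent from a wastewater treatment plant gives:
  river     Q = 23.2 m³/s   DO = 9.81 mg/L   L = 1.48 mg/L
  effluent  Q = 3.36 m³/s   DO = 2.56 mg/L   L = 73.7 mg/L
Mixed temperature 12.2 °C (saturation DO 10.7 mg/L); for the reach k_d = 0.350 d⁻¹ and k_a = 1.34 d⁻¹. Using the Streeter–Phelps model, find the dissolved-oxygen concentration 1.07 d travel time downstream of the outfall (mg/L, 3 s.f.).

DO ≈ 8.58 mg/L

Mixed DO = (23.2×9.81 + 3.36×2.56)/(23.2+3.36) = 236.2/26.56 = 8.893 mg/L.
Mixed L₀ = (23.2×1.48 + 3.36×73.7)/(26.56) = 282.0/26.56 = 10.62 mg/L.
Initial deficit D₀ = C_s − DO₀ = 10.7 − 8.893 = 1.807 mg/L.
D(1.07) = [0.350×10.62/(1.34−0.350)](e^(−0.350×1.07) − e^(−1.34×1.07)) + 1.807 e^(−1.34×1.07)
= 3.753 × (0.6876 − 0.2384) + 1.807 × 0.2384 = 2.117 mg/L.
DO = 10.7 − 2.117 = 8.583 mg/L.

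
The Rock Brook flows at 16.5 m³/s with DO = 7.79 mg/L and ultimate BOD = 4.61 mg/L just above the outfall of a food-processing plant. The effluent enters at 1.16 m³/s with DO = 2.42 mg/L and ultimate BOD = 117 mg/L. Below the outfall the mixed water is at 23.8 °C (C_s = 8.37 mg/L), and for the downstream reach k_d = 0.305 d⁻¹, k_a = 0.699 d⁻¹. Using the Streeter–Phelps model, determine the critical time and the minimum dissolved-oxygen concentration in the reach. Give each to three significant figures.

Mixed DO = (16.5×7.79 + 1.16×2.42)/(16.5+1.16) = 131.3/17.66 = 7.437 mg/L.
Mixed L₀ = (16.5×4.61 + 1.16×117)/(17.66) = 211.8/17.66 = 11.99 mg/L.
Initial deficit D₀ = C_s − DO₀ = 8.37 − 7.437 = 0.9327 mg/L.
t_c = (1/0.3940) ln[(0.699/0.305)(1 − 0.9327×0.3940/(0.305×11.99))] = 2.538 × ln(2.062) = 1.836 d.
D_c = (0.305/0.699) × 11.99 × e^(−0.305×1.836) = 0.4363 × 11.99 × 0.5712 = 2.989 mg/L.
Minimum DO = 8.37 − 2.989 = 5.381 mg/L.

t_c ≈ 1.84 d; minimum DO ≈ 5.38 mg/L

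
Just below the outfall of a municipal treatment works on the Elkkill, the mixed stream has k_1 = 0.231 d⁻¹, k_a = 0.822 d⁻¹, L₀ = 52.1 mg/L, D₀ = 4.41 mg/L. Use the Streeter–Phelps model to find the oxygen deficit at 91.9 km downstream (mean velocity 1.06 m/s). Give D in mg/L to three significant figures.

D ≈ 9.16 mg/L

Travel time t = x/v = 91.9 km / (1.06 m/s) = 91900 m / 1.06 m/s = 86700 s = 1.003 d.
k_1 L₀/(k_a−k_1) = 0.231×52.1/(0.822−0.231) = 12.04/0.5910 = 20.36 mg/L.
e^(−k_1 t) = e^(−0.231×1.003) = 0.7931; e^(−k_a t) = e^(−0.822×1.003) = 0.4383.
D = 20.36 × (0.7931 − 0.4383) + 4.41 × 0.4383 = 7.225 + 1.933 = 9.158 mg/L.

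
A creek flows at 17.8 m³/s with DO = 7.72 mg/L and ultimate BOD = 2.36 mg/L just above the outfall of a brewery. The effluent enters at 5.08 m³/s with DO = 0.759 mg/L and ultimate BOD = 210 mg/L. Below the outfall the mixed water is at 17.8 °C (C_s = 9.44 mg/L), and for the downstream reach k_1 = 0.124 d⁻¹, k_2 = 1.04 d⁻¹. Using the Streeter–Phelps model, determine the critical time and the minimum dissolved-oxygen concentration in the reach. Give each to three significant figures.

t_c ≈ 1.57 d; minimum DO ≈ 4.68 mg/L

Mixed DO = (17.8×7.72 + 5.08×0.759)/(17.8+5.08) = 141.3/22.88 = 6.174 mg/L.
Mixed L₀ = (17.8×2.36 + 5.08×210)/(22.88) = 1109/22.88 = 48.46 mg/L.
Initial deficit D₀ = C_s − DO₀ = 9.44 − 6.174 = 3.266 mg/L.
t_c = (1/0.9160) ln[(1.04/0.124)(1 − 3.266×0.9160/(0.124×48.46))] = 1.092 × ln(4.212) = 1.570 d.
D_c = (0.124/1.04) × 48.46 × e^(−0.124×1.570) = 0.1192 × 48.46 × 0.8231 = 4.756 mg/L.
Minimum DO = 9.44 − 4.756 = 4.684 mg/L.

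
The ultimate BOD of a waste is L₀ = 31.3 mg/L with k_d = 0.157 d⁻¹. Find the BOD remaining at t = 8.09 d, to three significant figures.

L_t = L₀ e^(−k_d t) = 31.3 × e^(−0.157×8.09) = 31.3 × 0.2808 = 8.789 mg/L.

L ≈ 8.79 mg/L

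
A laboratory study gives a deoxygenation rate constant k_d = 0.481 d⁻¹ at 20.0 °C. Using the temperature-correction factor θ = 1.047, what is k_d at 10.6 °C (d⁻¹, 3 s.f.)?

k_d ≈ 0.312 d⁻¹

k_d(T₂) = k_d(T₁) · θ^(T₂−T₁) = 0.481 × 1.047^(10.6−20.0)
= 0.481 × 1.047^-9.40 = 0.481 × 0.6494 = 0.3124 d⁻¹.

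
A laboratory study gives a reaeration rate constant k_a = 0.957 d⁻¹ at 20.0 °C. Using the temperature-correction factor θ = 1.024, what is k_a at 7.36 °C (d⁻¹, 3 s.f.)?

k_a(T₂) = k_a(T₁) · θ^(T₂−T₁) = 0.957 × 1.024^(7.36−20.0)
= 0.957 × 1.024^-12.6 = 0.957 × 0.7410 = 0.7091 d⁻¹.

k_a ≈ 0.709 d⁻¹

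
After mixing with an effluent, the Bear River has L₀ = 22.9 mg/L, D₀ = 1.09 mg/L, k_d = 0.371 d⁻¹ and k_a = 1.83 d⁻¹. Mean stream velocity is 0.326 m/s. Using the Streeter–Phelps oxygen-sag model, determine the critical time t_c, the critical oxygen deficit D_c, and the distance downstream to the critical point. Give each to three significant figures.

t_c ≈ 0.952 d; D_c ≈ 3.26 mg/L; x_c ≈ 26.8 km

With k_a/k_d = 4.933 and 1 − D₀(k_a−k_d)/(k_d L₀) = 0.8128,
t_c = ln(4.933 × 0.8128) / (1.83 − 0.371) = ln(4.009) / 1.459 = 1.389/1.459 = 0.9518 d.
L(t_c) = L₀ e^(−k_d t_c) = 22.9 × 0.7025 = 16.09 mg/L, and at the critical point k_a D_c = k_d L, so D_c = (0.371/1.83) × 16.09 = 3.261 mg/L.
x_c = v t_c = 0.326 m/s × 0.9518 d × 86400 s/d = 26810 m ≈ 26.8 km.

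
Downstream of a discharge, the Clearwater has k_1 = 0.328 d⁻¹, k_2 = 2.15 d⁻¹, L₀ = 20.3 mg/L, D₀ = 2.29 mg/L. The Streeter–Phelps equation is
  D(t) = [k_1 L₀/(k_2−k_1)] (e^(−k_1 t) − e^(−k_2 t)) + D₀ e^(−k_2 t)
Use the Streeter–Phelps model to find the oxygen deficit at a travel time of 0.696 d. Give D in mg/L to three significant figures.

D ≈ 2.60 mg/L

k_1 L₀/(k_2−k_1) = 0.328×20.3/(2.15−0.328) = 6.658/1.822 = 3.654 mg/L.
e^(−k_1 t) = e^(−0.328×0.6960) = 0.7959; e^(−k_2 t) = e^(−2.15×0.6960) = 0.2239.
D = 3.654 × (0.7959 − 0.2239) + 2.29 × 0.2239 = 2.090 + 0.5128 = 2.603 mg/L.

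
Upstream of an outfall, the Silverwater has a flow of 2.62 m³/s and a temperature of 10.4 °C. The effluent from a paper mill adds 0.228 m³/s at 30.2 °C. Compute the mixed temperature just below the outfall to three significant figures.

Flow-weighted mixing: C = (Q_r C_r + Q_w C_w)/(Q_r + Q_w)
= (2.62×10.4 + 0.228×30.2)/(2.62 + 0.228) = 34.13/2.848 = 11.99 °C.

12.0 °C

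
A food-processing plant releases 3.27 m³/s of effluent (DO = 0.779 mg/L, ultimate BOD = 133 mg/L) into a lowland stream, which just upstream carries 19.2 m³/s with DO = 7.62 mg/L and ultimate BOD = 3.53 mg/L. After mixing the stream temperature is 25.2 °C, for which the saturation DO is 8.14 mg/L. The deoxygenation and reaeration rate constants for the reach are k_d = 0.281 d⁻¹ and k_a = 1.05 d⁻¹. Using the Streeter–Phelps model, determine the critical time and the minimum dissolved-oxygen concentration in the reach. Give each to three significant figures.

Mixed DO = (19.2×7.62 + 3.27×0.779)/(19.2+3.27) = 148.9/22.47 = 6.624 mg/L.
Mixed L₀ = (19.2×3.53 + 3.27×133)/(22.47) = 502.7/22.47 = 22.37 mg/L.
Initial deficit D₀ = C_s − DO₀ = 8.14 − 6.624 = 1.516 mg/L.
t_c = (1/0.7690) ln[(1.05/0.281)(1 − 1.516×0.7690/(0.281×22.37))] = 1.300 × ln(3.044) = 1.448 d.
D_c = (0.281/1.05) × 22.37 × e^(−0.281×1.448) = 0.2676 × 22.37 × 0.6658 = 3.986 mg/L.
Minimum DO = 8.14 − 3.986 = 4.154 mg/L.

t_c ≈ 1.45 d; minimum DO ≈ 4.15 mg/L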